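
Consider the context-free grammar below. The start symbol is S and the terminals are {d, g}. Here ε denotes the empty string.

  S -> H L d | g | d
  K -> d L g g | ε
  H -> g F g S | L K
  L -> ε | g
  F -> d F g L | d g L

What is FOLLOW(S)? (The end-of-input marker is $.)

FIRST(K) = {ε, d}
FIRST(L) = {ε, g}
FIRST(F) = {d}
FIRST(H) = {ε, d, g}  (via L K)
FIRST(S) = {d, g}  (via H L d)
FOLLOW(S) includes $ since S is the start symbol.
FOLLOW(H): in S->H L d, H is followed by L d with FIRST {d, g}. Thus FOLLOW(H) = {d, g}.
FOLLOW(S): in H->g F g S, the suffix after S is empty, so FOLLOW(S) ⊇ FOLLOW(H) = {d, g}. Thus FOLLOW(S) = {$, d, g}.
FOLLOW(K): in H->L K, the suffix after K is empty, so FOLLOW(K) ⊇ FOLLOW(H) = {d, g}. Thus FOLLOW(K) = {d, g}.
FOLLOW(F): in H->g F g S, F is followed by g S with FIRST {g}; in F->d F g L, F is followed by g L with FIRST {g}. Thus FOLLOW(F) = {g}.
FOLLOW(L): in S->H L d, L is followed by d with FIRST {d}; in K->d L g g, L is followed by g g with FIRST {g}; in H->L K, L is followed by K with FIRST {ε, d}; in H->L K, the suffix after L is nullable, so FOLLOW(L) ⊇ FOLLOW(H) = {d, g}; in F->d F g L, the suffix after L is empty, so FOLLOW(L) ⊇ FOLLOW(F) = {g}; in F->d g L, the suffix after L is empty, so FOLLOW(L) ⊇ FOLLOW(F) = {g}. Thus FOLLOW(L) = {d, g}.

{$, d, g}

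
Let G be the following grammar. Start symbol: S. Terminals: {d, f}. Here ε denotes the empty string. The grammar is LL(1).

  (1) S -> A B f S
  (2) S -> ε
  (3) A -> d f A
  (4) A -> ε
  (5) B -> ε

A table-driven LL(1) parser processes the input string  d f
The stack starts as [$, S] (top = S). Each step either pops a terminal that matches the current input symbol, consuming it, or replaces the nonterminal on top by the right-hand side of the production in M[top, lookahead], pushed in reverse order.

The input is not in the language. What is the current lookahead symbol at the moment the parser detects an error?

step 1: stack=$ S  input=d f $  — expand S -> A B f S
step 2: stack=$ S f B A  input=d f $  — expand A -> d f A
step 3: stack=$ S f B A f d  input=d f $  — match d
step 4: stack=$ S f B A f  input=f $  — match f
step 5: stack=$ S f B A  input=$  — error: M[A, $] is empty

$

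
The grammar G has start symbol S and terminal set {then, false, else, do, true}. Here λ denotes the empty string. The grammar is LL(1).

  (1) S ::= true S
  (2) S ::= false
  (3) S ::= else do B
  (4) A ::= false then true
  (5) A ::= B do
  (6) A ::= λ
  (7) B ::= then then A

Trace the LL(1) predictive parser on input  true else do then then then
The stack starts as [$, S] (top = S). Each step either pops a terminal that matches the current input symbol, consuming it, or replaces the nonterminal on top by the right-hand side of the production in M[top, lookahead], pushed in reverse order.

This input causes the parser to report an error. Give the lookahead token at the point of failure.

$

      Stack             Input                          Action
   1  $ S               true else do then then then $  expand S ::= true S
   2  $ S true          true else do then then then $  match true
   3  $ S               else do then then then $       expand S ::= else do B
   4  $ B do else       else do then then then $       match else
   5  $ B do            do then then then $            match do
   6  $ B               then then then $               expand B ::= then then A
   7  $ A then then     then then then $               match then
   8  $ A then          then then $                    match then
   9  $ A               then $                         expand A ::= B do
  10  $ do B            then $                         expand B ::= then then A
  11  $ do A then then  then $                         match then
  12  $ do A then       $                              error: top is terminal then but lookahead is $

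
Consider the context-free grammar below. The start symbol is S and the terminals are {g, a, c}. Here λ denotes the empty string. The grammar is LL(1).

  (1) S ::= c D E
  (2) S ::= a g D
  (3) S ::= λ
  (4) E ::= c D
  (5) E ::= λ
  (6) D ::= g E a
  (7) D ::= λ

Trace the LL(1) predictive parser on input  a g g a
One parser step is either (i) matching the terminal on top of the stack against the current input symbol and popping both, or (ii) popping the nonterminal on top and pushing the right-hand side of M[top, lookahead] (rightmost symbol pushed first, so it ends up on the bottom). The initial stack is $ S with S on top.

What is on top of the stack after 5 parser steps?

step 1: stack=$ S  input=a g g a $  — expand S ::= a g D
step 2: stack=$ D g a  input=a g g a $  — match a
step 3: stack=$ D g  input=g g a $  — match g
step 4: stack=$ D  input=g a $  — expand D ::= g E a
step 5: stack=$ a E g  input=g a $  — match g
Stack after step 5: $ a E (top = E).

E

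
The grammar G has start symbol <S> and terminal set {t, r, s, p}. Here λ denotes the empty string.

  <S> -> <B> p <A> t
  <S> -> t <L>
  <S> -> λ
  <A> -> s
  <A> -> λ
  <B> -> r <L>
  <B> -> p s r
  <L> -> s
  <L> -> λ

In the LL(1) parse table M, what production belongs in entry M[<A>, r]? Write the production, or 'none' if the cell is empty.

none

FIRST(<A>): from <A>->s we get {s}; from <A>->λ we get {λ}. So FIRST(<A>) = {λ, s}.
FIRST(<B>): from <B>->r <L> we get {r}; from <B>->p s r we get {p}. So FIRST(<B>) = {p, r}.
FIRST(<L>): from <L>->s we get {s}; from <L>->λ we get {λ}. So FIRST(<L>) = {λ, s}.
FIRST(<S>): from <S>-><B> p <A> t we get {p, r}; from <S>->t <L> we get {t}; from <S>->λ we get {λ}. So FIRST(<S>) = {λ, p, r, t}.
FOLLOW(<S>) includes $ since <S> is the start symbol.
FOLLOW(<A>): in <S>-><B> p <A> t, <A> is followed by t with FIRST {t}. Thus FOLLOW(<A>) = {t}.
For <A> -> s: FIRST(s) = {s}, so it goes in M[<A>, t] for t ∈ {s}.
For <A> -> λ: FIRST(λ) = {λ}, so it goes in M[<A>, t] for t ∈ {}; since λ ∈ FIRST, also for every t ∈ FOLLOW(<A>) = {t}.
None of these place a production in M[<A>, r].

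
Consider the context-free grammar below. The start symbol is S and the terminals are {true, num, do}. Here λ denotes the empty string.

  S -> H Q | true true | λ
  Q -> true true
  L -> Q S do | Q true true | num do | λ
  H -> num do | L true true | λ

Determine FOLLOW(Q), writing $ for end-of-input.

FIRST(Q): from Q->true true we get {true}. So FIRST(Q) = {true}.
FIRST(L): from L->Q S do we get {true}; from L->Q true true we get {true}; from L->num do we get {num}; from L->λ we get {λ}. So FIRST(L) = {λ, num, true}.
FIRST(H): from H->num do we get {num}; from H->L true true we get {num, true}; from H->λ we get {λ}. So FIRST(H) = {λ, num, true}.
FIRST(S): from S->H Q we get {num, true}; from S->true true we get {true}; from S->λ we get {λ}. So FIRST(S) = {λ, num, true}.
FOLLOW(S) includes $ since S is the start symbol.
FOLLOW(S): in L->Q S do, S is followed by do with FIRST {do}. Thus FOLLOW(S) = {$, do}.
FOLLOW(Q): in S->H Q, the suffix after Q is empty, so FOLLOW(Q) ⊇ FOLLOW(S) = {$, do}; in L->Q S do, Q is followed by S do with FIRST {do, num, true}; in L->Q true true, Q is followed by true true with FIRST {true}. Thus FOLLOW(Q) = {$, do, num, true}.
FOLLOW(L): in H->L true true, L is followed by true true with FIRST {true}. Thus FOLLOW(L) = {true}.
FOLLOW(H): in S->H Q, H is followed by Q with FIRST {true}. Thus FOLLOW(H) = {true}.

{$, do, num, true}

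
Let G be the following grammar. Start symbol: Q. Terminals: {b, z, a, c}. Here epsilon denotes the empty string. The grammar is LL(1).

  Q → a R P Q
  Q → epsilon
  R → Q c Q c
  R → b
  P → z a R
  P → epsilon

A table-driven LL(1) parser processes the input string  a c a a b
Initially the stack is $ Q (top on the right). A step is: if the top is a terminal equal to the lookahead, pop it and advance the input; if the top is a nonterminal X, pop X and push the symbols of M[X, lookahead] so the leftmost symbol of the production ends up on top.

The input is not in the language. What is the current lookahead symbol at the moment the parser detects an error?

$

      Stack                      Input        Action
   1  $ Q                        a c a a b $  expand Q → a R P Q
   2  $ Q P R a                  a c a a b $  match a
   3  $ Q P R                    c a a b $    expand R → Q c Q c
   4  $ Q P c Q c Q              c a a b $    expand Q → epsilon
   5  $ Q P c Q c                c a a b $    match c
   6  $ Q P c Q                  a a b $      expand Q → a R P Q
   7  $ Q P c Q P R a            a a b $      match a
   8  $ Q P c Q P R              a b $        expand R → Q c Q c
   9  $ Q P c Q P c Q c Q        a b $        expand Q → a R P Q
  10  $ Q P c Q P c Q c Q P R a  a b $        match a
  11  $ Q P c Q P c Q c Q P R    b $          expand R → b
  12  $ Q P c Q P c Q c Q P b    b $          match b
  13  $ Q P c Q P c Q c Q P      $            expand P → epsilon
  14  $ Q P c Q P c Q c Q        $            expand Q → epsilon
  15  $ Q P c Q P c Q c          $            error: top is terminal c but lookahead is $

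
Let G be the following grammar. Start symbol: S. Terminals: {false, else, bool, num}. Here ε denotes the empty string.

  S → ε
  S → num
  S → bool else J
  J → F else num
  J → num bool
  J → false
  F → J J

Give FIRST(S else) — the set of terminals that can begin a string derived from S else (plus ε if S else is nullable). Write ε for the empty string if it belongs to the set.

FIRST(S) = {ε, bool, num}
FIRST(J) = {false, num}  (via F else num)
FIRST(F) = {false, num}  (via J J)
FIRST(S else): take FIRST of each symbol in turn, carrying on past any symbol whose FIRST contains ε; result {bool, else, num}.

{bool, else, num}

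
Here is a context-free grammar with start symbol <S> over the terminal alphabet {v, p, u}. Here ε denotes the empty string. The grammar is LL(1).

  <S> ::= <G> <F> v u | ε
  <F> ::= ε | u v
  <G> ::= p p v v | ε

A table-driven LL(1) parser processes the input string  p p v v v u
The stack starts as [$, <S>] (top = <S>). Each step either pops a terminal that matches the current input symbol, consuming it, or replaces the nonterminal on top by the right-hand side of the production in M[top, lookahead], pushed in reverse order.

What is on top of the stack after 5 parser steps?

v

step 1: stack=$ <S>  input=p p v v v u $  — expand <S> ::= <G> <F> v u
step 2: stack=$ u v <F> <G>  input=p p v v v u $  — expand <G> ::= p p v v
step 3: stack=$ u v <F> v v p p  input=p p v v v u $  — match p
step 4: stack=$ u v <F> v v p  input=p v v v u $  — match p
step 5: stack=$ u v <F> v v  input=v v v u $  — match v
Stack after step 5: $ u v <F> v (top = v).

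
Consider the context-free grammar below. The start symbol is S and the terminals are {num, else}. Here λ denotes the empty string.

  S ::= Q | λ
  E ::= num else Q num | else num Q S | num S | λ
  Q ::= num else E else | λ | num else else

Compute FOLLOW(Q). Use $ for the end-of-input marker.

FIRST(E): from E::=num else Q num we get {num}; from E::=else num Q S we get {else}; from E::=num S we get {num}; from E::=λ we get {λ}. So FIRST(E) = {λ, else, num}.
FIRST(Q): from Q::=num else E else we get {num}; from Q::=λ we get {λ}; from Q::=num else else we get {num}. So FIRST(Q) = {λ, num}.
FIRST(S): from S::=Q we get {λ, num}; from S::=λ we get {λ}. So FIRST(S) = {λ, num}.
FOLLOW(S) includes $ since S is the start symbol.
FOLLOW(E): in Q::=num else E else, E is followed by else with FIRST {else}. Thus FOLLOW(E) = {else}.
FOLLOW(S): in E::=else num Q S, the suffix after S is empty, so FOLLOW(S) ⊇ FOLLOW(E) = {else}; in E::=num S, the suffix after S is empty, so FOLLOW(S) ⊇ FOLLOW(E) = {else}. Thus FOLLOW(S) = {$, else}.
FOLLOW(Q): in S::=Q, the suffix after Q is empty, so FOLLOW(Q) ⊇ FOLLOW(S) = {$, else}; in E::=num else Q num, Q is followed by num with FIRST {num}; in E::=else num Q S, Q is followed by S with FIRST {λ, num}; in E::=else num Q S, the suffix after Q is nullable, so FOLLOW(Q) ⊇ FOLLOW(E) = {else}. Thus FOLLOW(Q) = {$, else, num}.

{$, else, num}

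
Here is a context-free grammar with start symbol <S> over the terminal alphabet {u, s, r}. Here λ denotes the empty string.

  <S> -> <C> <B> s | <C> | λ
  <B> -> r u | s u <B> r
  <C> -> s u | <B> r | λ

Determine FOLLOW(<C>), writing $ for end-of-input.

FIRST(<B>) = {r, s}
FIRST(<C>) = {λ, r, s}  (via <B> r)
FIRST(<S>) = {λ, r, s}  (via <C> <B> s, <C>)
FOLLOW(<S>) includes $ since <S> is the start symbol.
FOLLOW(<S>): <S> appears on no right-hand side. Thus FOLLOW(<S>) = {$}.
FOLLOW(<B>): in <S>-><C> <B> s, <B> is followed by s with FIRST {s}; in <B>->s u <B> r, <B> is followed by r with FIRST {r}; in <C>-><B> r, <B> is followed by r with FIRST {r}. Thus FOLLOW(<B>) = {r, s}.
FOLLOW(<C>): in <S>-><C> <B> s, <C> is followed by <B> s with FIRST {r, s}; in <S>-><C>, the suffix after <C> is empty, so FOLLOW(<C>) ⊇ FOLLOW(<S>) = {$}. Thus FOLLOW(<C>) = {$, r, s}.

{$, r, s}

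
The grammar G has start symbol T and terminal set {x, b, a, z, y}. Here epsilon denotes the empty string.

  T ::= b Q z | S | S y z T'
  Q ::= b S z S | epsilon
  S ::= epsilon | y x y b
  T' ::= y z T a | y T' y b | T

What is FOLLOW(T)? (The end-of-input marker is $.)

FIRST(Q) = {epsilon, b}
FIRST(S) = {epsilon, y}
FIRST(T) = {epsilon, b, y}  (via S, S y z T')
FIRST(T') = {epsilon, b, y}  (via T)
FOLLOW(T) includes $ since T is the start symbol.
FOLLOW(Q): in T::=b Q z, Q is followed by z with FIRST {z}. Thus FOLLOW(Q) = {z}.
FOLLOW(T): in T'::=y z T a, T is followed by a with FIRST {a}; in T'::=T, the suffix after T is empty, so FOLLOW(T) ⊇ FOLLOW(T') = {$, a, y}. Thus FOLLOW(T) = {$, a, y}.
FOLLOW(S): in T::=S, the suffix after S is empty, so FOLLOW(S) ⊇ FOLLOW(T) = {$, a, y}; in T::=S y z T', S is followed by y z T' with FIRST {y}; in Q::=b S z S (occurrence 1), S is followed by z S with FIRST {z}; in Q::=b S z S (occurrence 2), the suffix after S is empty, so FOLLOW(S) ⊇ FOLLOW(Q) = {z}. Thus FOLLOW(S) = {$, a, y, z}.
FOLLOW(T'): in T::=S y z T', the suffix after T' is empty, so FOLLOW(T') ⊇ FOLLOW(T) = {$, a, y}; in T'::=y T' y b, T' is followed by y b with FIRST {y}. Thus FOLLOW(T') = {$, a, y}.

{$, a, y}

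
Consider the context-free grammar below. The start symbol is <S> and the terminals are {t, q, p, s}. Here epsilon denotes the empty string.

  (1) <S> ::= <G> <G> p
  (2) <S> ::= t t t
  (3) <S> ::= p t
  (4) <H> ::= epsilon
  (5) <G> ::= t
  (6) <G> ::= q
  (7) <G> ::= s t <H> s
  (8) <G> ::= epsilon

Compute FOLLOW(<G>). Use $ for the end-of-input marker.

{p, q, s, t}

FIRST(<H>): from <H>::=epsilon we get {epsilon}. So FIRST(<H>) = {epsilon}.
FIRST(<G>): from <G>::=t we get {t}; from <G>::=q we get {q}; from <G>::=s t <H> s we get {s}; from <G>::=epsilon we get {epsilon}. So FIRST(<G>) = {epsilon, q, s, t}.
FIRST(<S>): from <S>::=<G> <G> p we get {p, q, s, t}; from <S>::=t t t we get {t}; from <S>::=p t we get {p}. So FIRST(<S>) = {p, q, s, t}.
FOLLOW(<S>) includes $ since <S> is the start symbol.
FOLLOW(<S>): <S> appears on no right-hand side. Thus FOLLOW(<S>) = {$}.
FOLLOW(<H>): in <G>::=s t <H> s, <H> is followed by s with FIRST {s}. Thus FOLLOW(<H>) = {s}.
FOLLOW(<G>): in <S>::=<G> <G> p (occurrence 1), <G> is followed by <G> p with FIRST {p, q, s, t}; in <S>::=<G> <G> p (occurrence 2), <G> is followed by p with FIRST {p}. Thus FOLLOW(<G>) = {p, q, s, t}.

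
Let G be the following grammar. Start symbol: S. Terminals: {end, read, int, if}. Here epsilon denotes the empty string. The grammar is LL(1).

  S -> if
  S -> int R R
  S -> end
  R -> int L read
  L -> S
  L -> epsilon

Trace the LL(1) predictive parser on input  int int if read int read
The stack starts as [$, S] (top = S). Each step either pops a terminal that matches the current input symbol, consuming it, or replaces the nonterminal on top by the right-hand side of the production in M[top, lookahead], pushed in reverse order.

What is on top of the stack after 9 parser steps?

     Stack           Input                       Action
  1  $ S             int int if read int read $  expand S -> int R R
  2  $ R R int       int int if read int read $  match int
  3  $ R R           int if read int read $      expand R -> int L read
  4  $ R read L int  int if read int read $      match int
  5  $ R read L      if read int read $          expand L -> S
  6  $ R read S      if read int read $          expand S -> if
  7  $ R read if     if read int read $          match if
  8  $ R read        read int read $             match read
  9  $ R             int read $                  expand R -> int L read
Stack after step 9: $ read L int (top = int).

int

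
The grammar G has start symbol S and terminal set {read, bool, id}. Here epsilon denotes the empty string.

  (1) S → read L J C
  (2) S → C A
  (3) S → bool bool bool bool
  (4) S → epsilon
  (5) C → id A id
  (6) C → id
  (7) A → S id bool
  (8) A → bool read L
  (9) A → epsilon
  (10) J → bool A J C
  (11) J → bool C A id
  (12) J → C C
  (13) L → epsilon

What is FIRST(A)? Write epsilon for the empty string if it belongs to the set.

FIRST(C) = {id}
FIRST(L) = {epsilon}
FIRST(S) = {epsilon, bool, id, read}  (via C A)
FIRST(J) = {bool, id}  (via C C)
FIRST(A) = {epsilon, bool, id, read}  (via S id bool)

{epsilon, bool, id, read}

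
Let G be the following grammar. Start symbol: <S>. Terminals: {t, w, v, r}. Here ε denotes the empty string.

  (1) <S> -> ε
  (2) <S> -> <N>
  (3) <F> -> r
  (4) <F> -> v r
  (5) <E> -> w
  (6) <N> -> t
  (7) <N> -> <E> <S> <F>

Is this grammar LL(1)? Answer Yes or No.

FIRST(<S>) = {ε, t, w}
FIRST(<F>) = {r, v}
FIRST(<E>) = {w}
FIRST(<N>) = {t, w}
FOLLOW(<S>) = {$, r, v}
FOLLOW(<F>) = {$, r, v}
FOLLOW(<E>) = {r, t, v, w}
FOLLOW(<N>) = {$, r, v}
Each cell of M receives at most one production.

Yes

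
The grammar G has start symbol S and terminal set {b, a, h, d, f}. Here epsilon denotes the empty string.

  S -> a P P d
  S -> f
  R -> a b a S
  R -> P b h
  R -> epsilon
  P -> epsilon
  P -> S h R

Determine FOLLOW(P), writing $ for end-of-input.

FIRST(S): from S->a P P d we get {a}; from S->f we get {f}. So FIRST(S) = {a, f}.
FIRST(P): from P->epsilon we get {epsilon}; from P->S h R we get {a, f}. So FIRST(P) = {epsilon, a, f}.
FIRST(R): from R->a b a S we get {a}; from R->P b h we get {a, b, f}; from R->epsilon we get {epsilon}. So FIRST(R) = {epsilon, a, b, f}.
FOLLOW(S) includes $ since S is the start symbol.
FOLLOW(P): in S->a P P d (occurrence 1), P is followed by P d with FIRST {a, d, f}; in S->a P P d (occurrence 2), P is followed by d with FIRST {d}; in R->P b h, P is followed by b h with FIRST {b}. Thus FOLLOW(P) = {a, b, d, f}.
FOLLOW(R): in P->S h R, the suffix after R is empty, so FOLLOW(R) ⊇ FOLLOW(P) = {a, b, d, f}. Thus FOLLOW(R) = {a, b, d, f}.
FOLLOW(S): in R->a b a S, the suffix after S is empty, so FOLLOW(S) ⊇ FOLLOW(R) = {a, b, d, f}; in P->S h R, S is followed by h R with FIRST {h}. Thus FOLLOW(S) = {$, a, b, d, f, h}.

{a, b, d, f}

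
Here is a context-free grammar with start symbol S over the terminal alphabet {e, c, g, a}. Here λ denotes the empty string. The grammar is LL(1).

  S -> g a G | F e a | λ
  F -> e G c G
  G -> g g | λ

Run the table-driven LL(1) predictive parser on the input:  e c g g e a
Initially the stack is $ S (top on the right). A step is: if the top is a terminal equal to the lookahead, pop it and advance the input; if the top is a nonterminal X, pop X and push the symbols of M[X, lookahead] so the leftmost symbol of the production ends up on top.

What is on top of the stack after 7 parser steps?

     Stack          Input          Action
  1  $ S            e c g g e a $  expand S -> F e a
  2  $ a e F        e c g g e a $  expand F -> e G c G
  3  $ a e G c G e  e c g g e a $  match e
  4  $ a e G c G    c g g e a $    expand G -> λ
  5  $ a e G c      c g g e a $    match c
  6  $ a e G        g g e a $      expand G -> g g
  7  $ a e g g      g g e a $      match g
Stack after step 7: $ a e g (top = g).

g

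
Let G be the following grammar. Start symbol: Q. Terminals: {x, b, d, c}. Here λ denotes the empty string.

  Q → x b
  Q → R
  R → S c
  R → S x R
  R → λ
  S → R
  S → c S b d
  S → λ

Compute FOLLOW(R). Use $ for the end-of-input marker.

{$, b, c, x}

FIRST(Q) = {λ, c, x}  (via R)
FIRST(R) = {λ, c, x}  (via S c, S x R)
FIRST(S) = {λ, c, x}  (via R)
FOLLOW(Q) includes $ since Q is the start symbol.
FOLLOW(Q): Q appears on no right-hand side. Thus FOLLOW(Q) = {$}.
FOLLOW(S): in R→S c, S is followed by c with FIRST {c}; in R→S x R, S is followed by x R with FIRST {x}; in S→c S b d, S is followed by b d with FIRST {b}. Thus FOLLOW(S) = {b, c, x}.
FOLLOW(R): in Q→R, the suffix after R is empty, so FOLLOW(R) ⊇ FOLLOW(Q) = {$}; in R→S x R, the suffix after R is empty (adds nothing new); in S→R, the suffix after R is empty, so FOLLOW(R) ⊇ FOLLOW(S) = {b, c, x}. Thus FOLLOW(R) = {$, b, c, x}.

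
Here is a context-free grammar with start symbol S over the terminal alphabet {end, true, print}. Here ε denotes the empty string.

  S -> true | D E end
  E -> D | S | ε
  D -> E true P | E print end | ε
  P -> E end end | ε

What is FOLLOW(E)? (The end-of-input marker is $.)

{end, print, true}

FIRST(S): from S->true we get {true}; from S->D E end we get {end, print, true}. So FIRST(S) = {end, print, true}.
FIRST(E): from E->D we get {ε, end, print, true}; from E->S we get {end, print, true}; from E->ε we get {ε}. So FIRST(E) = {ε, end, print, true}.
FIRST(D): from D->E true P we get {end, print, true}; from D->E print end we get {end, print, true}; from D->ε we get {ε}. So FIRST(D) = {ε, end, print, true}.
FIRST(P): from P->E end end we get {end, print, true}; from P->ε we get {ε}. So FIRST(P) = {ε, end, print, true}.
FOLLOW(S) includes $ since S is the start symbol.
FOLLOW(E): in S->D E end, E is followed by end with FIRST {end}; in D->E true P, E is followed by true P with FIRST {true}; in D->E print end, E is followed by print end with FIRST {print}; in P->E end end, E is followed by end end with FIRST {end}. Thus FOLLOW(E) = {end, print, true}.
FOLLOW(S): in E->S, the suffix after S is empty, so FOLLOW(S) ⊇ FOLLOW(E) = {end, print, true}. Thus FOLLOW(S) = {$, end, print, true}.
FOLLOW(D): in S->D E end, D is followed by E end with FIRST {end, print, true}; in E->D, the suffix after D is empty, so FOLLOW(D) ⊇ FOLLOW(E) = {end, print, true}. Thus FOLLOW(D) = {end, print, true}.
FOLLOW(P): in D->E true P, the suffix after P is empty, so FOLLOW(P) ⊇ FOLLOW(D) = {end, print, true}. Thus FOLLOW(P) = {end, print, true}.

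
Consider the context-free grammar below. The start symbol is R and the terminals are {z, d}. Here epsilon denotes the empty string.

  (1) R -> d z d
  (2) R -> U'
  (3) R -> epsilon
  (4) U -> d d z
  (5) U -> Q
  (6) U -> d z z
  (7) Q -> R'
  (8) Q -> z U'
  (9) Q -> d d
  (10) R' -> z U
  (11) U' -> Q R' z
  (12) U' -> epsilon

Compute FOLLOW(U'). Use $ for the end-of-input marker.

FIRST(R') = {z}
FIRST(Q) = {d, z}  (via R')
FIRST(U) = {d, z}  (via Q)
FIRST(U') = {epsilon, d, z}  (via Q R' z)
FIRST(R) = {epsilon, d, z}  (via U')
FOLLOW(R) includes $ since R is the start symbol.
FOLLOW(R): R appears on no right-hand side. Thus FOLLOW(R) = {$}.
FOLLOW(U): in R'->z U, the suffix after U is empty, so FOLLOW(U) ⊇ FOLLOW(R') = {z}. Thus FOLLOW(U) = {z}.
FOLLOW(Q): in U->Q, the suffix after Q is empty, so FOLLOW(Q) ⊇ FOLLOW(U) = {z}; in U'->Q R' z, Q is followed by R' z with FIRST {z}. Thus FOLLOW(Q) = {z}.
FOLLOW(R'): in Q->R', the suffix after R' is empty, so FOLLOW(R') ⊇ FOLLOW(Q) = {z}; in U'->Q R' z, R' is followed by z with FIRST {z}. Thus FOLLOW(R') = {z}.
FOLLOW(U'): in R->U', the suffix after U' is empty, so FOLLOW(U') ⊇ FOLLOW(R) = {$}; in Q->z U', the suffix after U' is empty, so FOLLOW(U') ⊇ FOLLOW(Q) = {z}. Thus FOLLOW(U') = {$, z}.

{$, z}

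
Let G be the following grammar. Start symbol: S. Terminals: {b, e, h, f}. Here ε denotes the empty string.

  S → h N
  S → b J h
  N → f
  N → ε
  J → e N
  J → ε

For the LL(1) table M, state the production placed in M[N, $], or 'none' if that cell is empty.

N → ε

FIRST(S): from S→h N we get {h}; from S→b J h we get {b}. So FIRST(S) = {b, h}.
FIRST(N): from N→f we get {f}; from N→ε we get {ε}. So FIRST(N) = {ε, f}.
FIRST(J): from J→e N we get {e}; from J→ε we get {ε}. So FIRST(J) = {ε, e}.
FOLLOW(S) includes $ since S is the start symbol.
FOLLOW(S): S appears on no right-hand side. Thus FOLLOW(S) = {$}.
FOLLOW(J): in S→b J h, J is followed by h with FIRST {h}. Thus FOLLOW(J) = {h}.
FOLLOW(N): in S→h N, the suffix after N is empty, so FOLLOW(N) ⊇ FOLLOW(S) = {$}; in J→e N, the suffix after N is empty, so FOLLOW(N) ⊇ FOLLOW(J) = {h}. Thus FOLLOW(N) = {$, h}.
For N → f: FIRST(f) = {f}, so it goes in M[N, t] for t ∈ {f}.
For N → ε: FIRST(ε) = {ε}, so it goes in M[N, t] for t ∈ {}; since ε ∈ FIRST, also for every t ∈ FOLLOW(N) = {$, h}.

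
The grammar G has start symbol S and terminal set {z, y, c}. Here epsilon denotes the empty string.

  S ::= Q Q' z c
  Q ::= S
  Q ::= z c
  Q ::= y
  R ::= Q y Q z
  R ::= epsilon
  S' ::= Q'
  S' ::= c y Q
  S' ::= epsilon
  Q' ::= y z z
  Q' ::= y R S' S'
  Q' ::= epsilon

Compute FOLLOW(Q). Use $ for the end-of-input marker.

{c, y, z}

FIRST(Q') = {epsilon, y}
FIRST(S') = {epsilon, c, y}  (via Q')
FIRST(S) = {y, z}  (via Q Q' z c)
FIRST(Q) = {y, z}  (via S)
FIRST(R) = {epsilon, y, z}  (via Q y Q z)
FOLLOW(S) includes $ since S is the start symbol.
FOLLOW(S): in Q::=S, the suffix after S is empty, so FOLLOW(S) ⊇ FOLLOW(Q) = {c, y, z}. Thus FOLLOW(S) = {$, c, y, z}.
FOLLOW(Q): in S::=Q Q' z c, Q is followed by Q' z c with FIRST {y, z}; in R::=Q y Q z (occurrence 1), Q is followed by y Q z with FIRST {y}; in R::=Q y Q z (occurrence 2), Q is followed by z with FIRST {z}; in S'::=c y Q, the suffix after Q is empty, so FOLLOW(Q) ⊇ FOLLOW(S') = {c, y, z}. Thus FOLLOW(Q) = {c, y, z}.
FOLLOW(R): in Q'::=y R S' S', R is followed by S' S' with FIRST {epsilon, c, y}; in Q'::=y R S' S', the suffix after R is nullable, so FOLLOW(R) ⊇ FOLLOW(Q') = {c, y, z}. Thus FOLLOW(R) = {c, y, z}.
FOLLOW(S'): in Q'::=y R S' S' (occurrence 1), S' is followed by S' with FIRST {epsilon, c, y}; in Q'::=y R S' S' (occurrence 1), the suffix after S' is nullable, so FOLLOW(S') ⊇ FOLLOW(Q') = {c, y, z}; in Q'::=y R S' S' (occurrence 2), the suffix after S' is empty, so FOLLOW(S') ⊇ FOLLOW(Q') = {c, y, z}. Thus FOLLOW(S') = {c, y, z}.
FOLLOW(Q'): in S::=Q Q' z c, Q' is followed by z c with FIRST {z}; in S'::=Q', the suffix after Q' is empty, so FOLLOW(Q') ⊇ FOLLOW(S') = {c, y, z}. Thus FOLLOW(Q') = {c, y, z}.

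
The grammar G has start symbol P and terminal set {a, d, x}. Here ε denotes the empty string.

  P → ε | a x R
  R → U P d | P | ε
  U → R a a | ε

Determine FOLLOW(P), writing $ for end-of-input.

{$, a, d}

FIRST(P) = {ε, a}
FIRST(R) = {ε, a, d}  (via U P d, P)
FIRST(U) = {ε, a, d}  (via R a a)
FOLLOW(P) includes $ since P is the start symbol.
FOLLOW(U): in R→U P d, U is followed by P d with FIRST {a, d}. Thus FOLLOW(U) = {a, d}.
FOLLOW(P): in R→U P d, P is followed by d with FIRST {d}; in R→P, the suffix after P is empty, so FOLLOW(P) ⊇ FOLLOW(R) = {$, a, d}. Thus FOLLOW(P) = {$, a, d}.
FOLLOW(R): in P→a x R, the suffix after R is empty, so FOLLOW(R) ⊇ FOLLOW(P) = {$, a, d}; in U→R a a, R is followed by a a with FIRST {a}. Thus FOLLOW(R) = {$, a, d}.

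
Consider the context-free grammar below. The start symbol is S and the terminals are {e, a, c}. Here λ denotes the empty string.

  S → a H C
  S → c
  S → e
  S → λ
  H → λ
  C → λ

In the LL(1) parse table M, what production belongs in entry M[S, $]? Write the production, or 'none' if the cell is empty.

S → λ

FIRST(S): from S→a H C we get {a}; from S→c we get {c}; from S→e we get {e}; from S→λ we get {λ}. So FIRST(S) = {λ, a, c, e}.
FIRST(H): from H→λ we get {λ}. So FIRST(H) = {λ}.
FIRST(C): from C→λ we get {λ}. So FIRST(C) = {λ}.
FOLLOW(S) includes $ since S is the start symbol.
FOLLOW(S): S appears on no right-hand side. Thus FOLLOW(S) = {$}.
For S → a H C: FIRST(a H C) = {a}, so it goes in M[S, t] for t ∈ {a}.
For S → c: FIRST(c) = {c}, so it goes in M[S, t] for t ∈ {c}.
For S → e: FIRST(e) = {e}, so it goes in M[S, t] for t ∈ {e}.
For S → λ: FIRST(λ) = {λ}, so it goes in M[S, t] for t ∈ {}; since λ ∈ FIRST, also for every t ∈ FOLLOW(S) = {$}.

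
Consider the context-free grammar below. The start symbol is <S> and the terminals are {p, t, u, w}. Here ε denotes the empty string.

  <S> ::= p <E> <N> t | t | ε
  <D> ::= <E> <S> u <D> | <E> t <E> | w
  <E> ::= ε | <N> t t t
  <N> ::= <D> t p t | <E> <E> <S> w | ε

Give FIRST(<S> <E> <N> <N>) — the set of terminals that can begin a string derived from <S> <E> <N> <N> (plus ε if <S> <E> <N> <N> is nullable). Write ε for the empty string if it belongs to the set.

FIRST(<S>): from <S>::=p <E> <N> t we get {p}; from <S>::=t we get {t}; from <S>::=ε we get {ε}. So FIRST(<S>) = {ε, p, t}.
FIRST(<D>): from <D>::=<E> <S> u <D> we get {p, t, u, w}; from <D>::=<E> t <E> we get {p, t, u, w}; from <D>::=w we get {w}. So FIRST(<D>) = {p, t, u, w}.
FIRST(<E>): from <E>::=ε we get {ε}; from <E>::=<N> t t t we get {p, t, u, w}. So FIRST(<E>) = {ε, p, t, u, w}.
FIRST(<N>): from <N>::=<D> t p t we get {p, t, u, w}; from <N>::=<E> <E> <S> w we get {p, t, u, w}; from <N>::=ε we get {ε}. So FIRST(<N>) = {ε, p, t, u, w}.
FIRST(<S> <E> <N> <N>): take FIRST of each symbol in turn, carrying on past any symbol whose FIRST contains ε; result {ε, p, t, u, w}.

{ε, p, t, u, w}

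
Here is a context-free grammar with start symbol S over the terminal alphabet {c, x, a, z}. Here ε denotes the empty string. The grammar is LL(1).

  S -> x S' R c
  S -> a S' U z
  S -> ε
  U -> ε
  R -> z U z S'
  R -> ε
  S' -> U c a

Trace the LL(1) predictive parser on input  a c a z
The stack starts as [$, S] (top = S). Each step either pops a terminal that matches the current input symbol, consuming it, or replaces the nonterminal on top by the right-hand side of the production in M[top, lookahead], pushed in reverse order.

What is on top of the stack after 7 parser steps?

step 1: stack=$ S  input=a c a z $  — expand S -> a S' U z
step 2: stack=$ z U S' a  input=a c a z $  — match a
step 3: stack=$ z U S'  input=c a z $  — expand S' -> U c a
step 4: stack=$ z U a c U  input=c a z $  — expand U -> ε
step 5: stack=$ z U a c  input=c a z $  — match c
step 6: stack=$ z U a  input=a z $  — match a
step 7: stack=$ z U  input=z $  — expand U -> ε
Stack after step 7: $ z (top = z).

z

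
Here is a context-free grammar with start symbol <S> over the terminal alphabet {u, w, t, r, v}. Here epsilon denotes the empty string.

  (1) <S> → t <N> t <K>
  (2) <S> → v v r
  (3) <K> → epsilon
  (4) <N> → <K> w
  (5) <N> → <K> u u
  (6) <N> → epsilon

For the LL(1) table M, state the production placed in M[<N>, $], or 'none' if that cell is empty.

FIRST(<S>): from <S>→t <N> t <K> we get {t}; from <S>→v v r we get {v}. So FIRST(<S>) = {t, v}.
FIRST(<K>): from <K>→epsilon we get {epsilon}. So FIRST(<K>) = {epsilon}.
FIRST(<N>): from <N>→<K> w we get {w}; from <N>→<K> u u we get {u}; from <N>→epsilon we get {epsilon}. So FIRST(<N>) = {epsilon, u, w}.
FOLLOW(<S>) includes $ since <S> is the start symbol.
FOLLOW(<N>): in <S>→t <N> t <K>, <N> is followed by t <K> with FIRST {t}. Thus FOLLOW(<N>) = {t}.
For <N> → <K> w: FIRST(<K> w) = {w}, so it goes in M[<N>, t] for t ∈ {w}.
For <N> → <K> u u: FIRST(<K> u u) = {u}, so it goes in M[<N>, t] for t ∈ {u}.
For <N> → epsilon: FIRST(epsilon) = {epsilon}, so it goes in M[<N>, t] for t ∈ {}; since epsilon ∈ FIRST, also for every t ∈ FOLLOW(<N>) = {t}.
None of these place a production in M[<N>, $].

none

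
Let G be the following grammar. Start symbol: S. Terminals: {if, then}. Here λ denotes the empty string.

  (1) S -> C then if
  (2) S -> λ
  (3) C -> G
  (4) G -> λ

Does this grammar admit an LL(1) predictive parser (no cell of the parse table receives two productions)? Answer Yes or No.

Yes

FIRST(S) = {λ, then}
FIRST(C) = {λ}
FIRST(G) = {λ}
FOLLOW(S) = {$}
FOLLOW(C) = {then}
FOLLOW(G) = {then}
Each cell of M receives at most one production.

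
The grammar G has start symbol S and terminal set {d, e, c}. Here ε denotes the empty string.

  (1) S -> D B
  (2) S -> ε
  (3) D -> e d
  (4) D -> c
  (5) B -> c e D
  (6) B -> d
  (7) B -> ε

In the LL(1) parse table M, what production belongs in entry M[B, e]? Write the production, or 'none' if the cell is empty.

none

FIRST(D): from D->e d we get {e}; from D->c we get {c}. So FIRST(D) = {c, e}.
FIRST(B): from B->c e D we get {c}; from B->d we get {d}; from B->ε we get {ε}. So FIRST(B) = {ε, c, d}.
FIRST(S): from S->D B we get {c, e}; from S->ε we get {ε}. So FIRST(S) = {ε, c, e}.
FOLLOW(S) includes $ since S is the start symbol.
FOLLOW(S): S appears on no right-hand side. Thus FOLLOW(S) = {$}.
FOLLOW(B): in S->D B, the suffix after B is empty, so FOLLOW(B) ⊇ FOLLOW(S) = {$}. Thus FOLLOW(B) = {$}.
For B -> c e D: FIRST(c e D) = {c}, so it goes in M[B, t] for t ∈ {c}.
For B -> d: FIRST(d) = {d}, so it goes in M[B, t] for t ∈ {d}.
For B -> ε: FIRST(ε) = {ε}, so it goes in M[B, t] for t ∈ {}; since ε ∈ FIRST, also for every t ∈ FOLLOW(B) = {$}.
None of these place a production in M[B, e].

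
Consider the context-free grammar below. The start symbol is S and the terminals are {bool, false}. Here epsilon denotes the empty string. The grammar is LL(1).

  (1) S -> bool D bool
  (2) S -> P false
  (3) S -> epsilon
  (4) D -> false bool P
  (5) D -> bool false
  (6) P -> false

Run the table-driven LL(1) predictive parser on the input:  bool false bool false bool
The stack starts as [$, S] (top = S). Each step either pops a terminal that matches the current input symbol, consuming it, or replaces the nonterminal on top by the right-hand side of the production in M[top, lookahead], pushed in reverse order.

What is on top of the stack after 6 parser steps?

step 1: stack=$ S  input=bool false bool false bool $  — expand S -> bool D bool
step 2: stack=$ bool D bool  input=bool false bool false bool $  — match bool
step 3: stack=$ bool D  input=false bool false bool $  — expand D -> false bool P
step 4: stack=$ bool P bool false  input=false bool false bool $  — match false
step 5: stack=$ bool P bool  input=bool false bool $  — match bool
step 6: stack=$ bool P  input=false bool $  — expand P -> false
Stack after step 6: $ bool false (top = false).

false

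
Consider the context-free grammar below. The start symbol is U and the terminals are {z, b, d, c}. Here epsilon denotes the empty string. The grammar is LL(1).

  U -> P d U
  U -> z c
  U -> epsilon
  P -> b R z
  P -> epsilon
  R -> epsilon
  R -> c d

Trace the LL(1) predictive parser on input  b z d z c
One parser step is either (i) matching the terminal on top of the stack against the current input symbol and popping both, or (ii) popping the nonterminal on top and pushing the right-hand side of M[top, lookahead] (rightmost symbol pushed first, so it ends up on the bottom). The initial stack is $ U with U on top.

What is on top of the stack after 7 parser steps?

z

     Stack        Input        Action
  1  $ U          b z d z c $  expand U -> P d U
  2  $ U d P      b z d z c $  expand P -> b R z
  3  $ U d z R b  b z d z c $  match b
  4  $ U d z R    z d z c $    expand R -> epsilon
  5  $ U d z      z d z c $    match z
  6  $ U d        d z c $      match d
  7  $ U          z c $        expand U -> z c
Stack after step 7: $ c z (top = z).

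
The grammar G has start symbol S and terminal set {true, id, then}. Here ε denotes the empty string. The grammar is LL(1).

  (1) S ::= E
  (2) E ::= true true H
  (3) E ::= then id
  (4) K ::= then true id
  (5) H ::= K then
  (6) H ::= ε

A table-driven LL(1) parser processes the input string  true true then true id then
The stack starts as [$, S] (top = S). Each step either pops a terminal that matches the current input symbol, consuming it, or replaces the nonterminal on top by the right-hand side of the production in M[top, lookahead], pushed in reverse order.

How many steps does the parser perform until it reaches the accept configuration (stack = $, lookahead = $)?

10

      Stack                Input                          Action
   1  $ S                  true true then true id then $  expand S ::= E
   2  $ E                  true true then true id then $  expand E ::= true true H
   3  $ H true true        true true then true id then $  match true
   4  $ H true             true then true id then $       match true
   5  $ H                  then true id then $            expand H ::= K then
   6  $ then K             then true id then $            expand K ::= then true id
   7  $ then id true then  then true id then $            match then
   8  $ then id true       true id then $                 match true
   9  $ then id            id then $                      match id
  10  $ then               then $                         match then
Accept reached after 10 steps.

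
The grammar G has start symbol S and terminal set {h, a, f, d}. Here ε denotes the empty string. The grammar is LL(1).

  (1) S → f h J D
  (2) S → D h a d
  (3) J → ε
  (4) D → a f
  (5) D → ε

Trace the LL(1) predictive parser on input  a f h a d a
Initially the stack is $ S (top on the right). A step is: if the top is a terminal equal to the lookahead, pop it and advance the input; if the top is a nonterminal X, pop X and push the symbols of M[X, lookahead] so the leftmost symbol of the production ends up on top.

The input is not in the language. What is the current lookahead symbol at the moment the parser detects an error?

     Stack        Input          Action
  1  $ S          a f h a d a $  expand S → D h a d
  2  $ d a h D    a f h a d a $  expand D → a f
  3  $ d a h f a  a f h a d a $  match a
  4  $ d a h f    f h a d a $    match f
  5  $ d a h      h a d a $      match h
  6  $ d a        a d a $        match a
  7  $ d          d a $          match d
  8  $            a $            error: stack empty but input remains

a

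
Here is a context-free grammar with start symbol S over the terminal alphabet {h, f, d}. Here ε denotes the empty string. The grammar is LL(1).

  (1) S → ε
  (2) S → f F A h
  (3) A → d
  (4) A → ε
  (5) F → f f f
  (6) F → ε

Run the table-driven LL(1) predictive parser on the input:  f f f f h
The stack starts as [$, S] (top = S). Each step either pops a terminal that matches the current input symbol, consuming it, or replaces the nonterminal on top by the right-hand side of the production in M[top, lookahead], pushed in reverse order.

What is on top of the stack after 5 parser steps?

f

     Stack        Input        Action
  1  $ S          f f f f h $  expand S → f F A h
  2  $ h A F f    f f f f h $  match f
  3  $ h A F      f f f h $    expand F → f f f
  4  $ h A f f f  f f f h $    match f
  5  $ h A f f    f f h $      match f
Stack after step 5: $ h A f (top = f).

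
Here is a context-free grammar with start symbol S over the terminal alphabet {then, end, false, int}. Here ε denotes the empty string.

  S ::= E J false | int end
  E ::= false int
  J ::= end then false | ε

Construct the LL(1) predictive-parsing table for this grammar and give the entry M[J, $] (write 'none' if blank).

none

FIRST(E) = {false}
FIRST(J) = {ε, end}
FIRST(S) = {false, int}  (via E J false)
FOLLOW(S) includes $ since S is the start symbol.
FOLLOW(J): in S::=E J false, J is followed by false with FIRST {false}. Thus FOLLOW(J) = {false}.
For J ::= end then false: FIRST(end then false) = {end}, so it goes in M[J, t] for t ∈ {end}.
For J ::= ε: FIRST(ε) = {ε}, so it goes in M[J, t] for t ∈ {}; since ε ∈ FIRST, also for every t ∈ FOLLOW(J) = {false}.
None of these place a production in M[J, $].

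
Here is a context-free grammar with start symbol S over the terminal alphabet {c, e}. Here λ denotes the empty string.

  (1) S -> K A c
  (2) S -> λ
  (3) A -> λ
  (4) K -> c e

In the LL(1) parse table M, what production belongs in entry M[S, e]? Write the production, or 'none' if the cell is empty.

none

FIRST(A) = {λ}
FIRST(K) = {c}
FIRST(S) = {λ, c}  (via K A c)
FOLLOW(S) includes $ since S is the start symbol.
FOLLOW(S): S appears on no right-hand side. Thus FOLLOW(S) = {$}.
For S -> K A c: FIRST(K A c) = {c}, so it goes in M[S, t] for t ∈ {c}.
For S -> λ: FIRST(λ) = {λ}, so it goes in M[S, t] for t ∈ {}; since λ ∈ FIRST, also for every t ∈ FOLLOW(S) = {$}.
None of these place a production in M[S, e].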